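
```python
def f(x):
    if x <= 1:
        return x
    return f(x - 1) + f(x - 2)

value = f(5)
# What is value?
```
Call trace (a repeated sub-call is expanded the first time; later identical calls just restate its return value):
f(x=5)
  f(x=4)
    f(x=3)
      f(x=2)
        f(x=1)
        -> return 1
        f(x=0)
        -> return 0
      -> return 1
      f(x=1)
      -> return 1
    -> return 2
    f(x=2) -> return 1  (same call as traced above)
  -> return 3
  f(x=3) -> return 2  (same call as traced above)
-> return 5

Final answer: 5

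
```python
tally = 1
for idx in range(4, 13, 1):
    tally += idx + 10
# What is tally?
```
Trace:
  tally=1
  tally=15, idx=4
  tally=30, idx=5
  tally=46, idx=6
  tally=63, idx=7
  tally=81, idx=8
  tally=100, idx=9
  tally=120, idx=10
  tally=141, idx=11
  tally=163, idx=12

Final answer: 163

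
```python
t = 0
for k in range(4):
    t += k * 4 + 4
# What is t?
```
Trace:
  t=0
  t=4, k=0
  t=12, k=1
  t=24, k=2
  t=40, k=3

Final answer: 40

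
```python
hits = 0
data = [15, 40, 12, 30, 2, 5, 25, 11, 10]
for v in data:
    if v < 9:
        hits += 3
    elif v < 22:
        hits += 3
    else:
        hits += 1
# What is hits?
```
Trace:
  hits=0
  hits=3, v=15
  hits=4, v=40
  hits=7, v=12
  hits=8, v=30
  hits=11, v=2
  hits=14, v=5
  hits=15, v=25
  hits=18, v=11
  hits=21, v=10

Final answer: 21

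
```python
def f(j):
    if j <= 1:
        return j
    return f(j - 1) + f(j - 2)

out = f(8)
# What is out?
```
Call trace (a repeated sub-call is expanded the first time; later identical calls just restate its return value):
f(j=8)
  f(j=7)
    f(j=6)
      f(j=5)
        f(j=4)
          f(j=3)
            f(j=2)
              f(j=1)
              -> return 1
              f(j=0)
              -> return 0
            -> return 1
            f(j=1)
            -> return 1
          -> return 2
          f(j=2) -> return 1  (same call as traced above)
        -> return 3
        f(j=3) -> return 2  (same call as traced above)
      -> return 5
      f(j=4) -> return 3  (same call as traced above)
    -> return 8
    f(j=5) -> return 5  (same call as traced above)
  -> return 13
  f(j=6) -> return 8  (same call as traced above)
-> return 21

Final answer: 21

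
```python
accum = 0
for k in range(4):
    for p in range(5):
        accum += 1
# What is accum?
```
Trace:
  accum=0
  accum=1, k=0, p=0
  accum=2, k=0, p=1
  accum=3, k=0, p=2
  accum=4, k=0, p=3
  accum=5, k=0, p=4
  accum=6, k=1, p=0
  accum=7, k=1, p=1
  accum=8, k=1, p=2
  accum=9, k=1, p=3
  accum=10, k=1, p=4
  accum=11, k=2, p=0
  accum=12, k=2, p=1
  accum=13, k=2, p=2
  accum=14, k=2, p=3
  accum=15, k=2, p=4
  accum=16, k=3, p=0
  accum=17, k=3, p=1
  accum=18, k=3, p=2
  accum=19, k=3, p=3
  accum=20, k=3, p=4

Final answer: 20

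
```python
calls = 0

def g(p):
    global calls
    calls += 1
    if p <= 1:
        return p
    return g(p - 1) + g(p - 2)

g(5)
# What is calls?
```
Call trace (a repeated sub-call is expanded the first time; later identical calls just restate its return value):
g(p=5)
  g(p=4)
    g(p=3)
      g(p=2)
        g(p=1)
        -> return 1
        g(p=0)
        -> return 0
      -> return 1
      g(p=1)
      -> return 1
    -> return 2
    g(p=2) -> return 1  (same call as traced above)
  -> return 3
  g(p=3) -> return 2  (same call as traced above)
-> return 5

calls is incremented once per call, so count the calls in each subtree. Let C(p) = number of calls made by g(p).
C(0) = C(1) = 1 (base case, no recursion); C(p) = 1 + C(p - 1) + C(p - 2) otherwise.
C(2) = 1 + C(1) + C(0) = 1 + 1 + 1 = 3
C(3) = 1 + C(2) + C(1) = 1 + 3 + 1 = 5
C(4) = 1 + C(3) + C(2) = 1 + 5 + 3 = 9
C(5) = 1 + C(4) + C(3) = 1 + 9 + 5 = 15
calls = C(5) = 15

Final answer: 15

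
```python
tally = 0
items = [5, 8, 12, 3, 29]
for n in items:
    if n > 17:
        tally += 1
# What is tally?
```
Trace:
  tally=0
  tally=0, n=5
  tally=0, n=8
  tally=0, n=12
  tally=0, n=3
  tally=1, n=29

Final answer: 1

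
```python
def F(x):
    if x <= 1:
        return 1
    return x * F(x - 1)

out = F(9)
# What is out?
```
Call trace:
F(x=9)
  F(x=8)
    F(x=7)
      F(x=6)
        F(x=5)
          F(x=4)
            F(x=3)
              F(x=2)
                F(x=1)
                -> return 1
              -> return 2
            -> return 6
          -> return 24
        -> return 120
      -> return 720
    -> return 5040
  -> return 40320
-> return 362880

Final answer: 362880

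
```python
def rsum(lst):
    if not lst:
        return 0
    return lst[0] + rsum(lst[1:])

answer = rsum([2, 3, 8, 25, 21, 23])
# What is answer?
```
Call trace:
rsum(lst=[2, 3, 8, 25, 21, 23])
  rsum(lst=[3, 8, 25, 21, 23])
    rsum(lst=[8, 25, 21, 23])
      rsum(lst=[25, 21, 23])
        rsum(lst=[21, 23])
          rsum(lst=[23])
            rsum(lst=[])
            -> return 0
          -> return 23
        -> return 44
      -> return 69
    -> return 77
  -> return 80
-> return 82

Final answer: 82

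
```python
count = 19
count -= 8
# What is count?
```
Trace:
  count=19
  count=11

Final answer: 11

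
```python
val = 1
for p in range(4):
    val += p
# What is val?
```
Trace:
  val=1
  val=1, p=0
  val=2, p=1
  val=4, p=2
  val=7, p=3

Final answer: 7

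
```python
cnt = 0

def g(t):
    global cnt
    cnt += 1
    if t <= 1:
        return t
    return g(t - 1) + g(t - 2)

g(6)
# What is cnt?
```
Call trace (a repeated sub-call is expanded the first time; later identical calls just restate its return value):
g(t=6)
  g(t=5)
    g(t=4)
      g(t=3)
        g(t=2)
          g(t=1)
          -> return 1
          g(t=0)
          -> return 0
        -> return 1
        g(t=1)
        -> return 1
      -> return 2
      g(t=2) -> return 1  (same call as traced above)
    -> return 3
    g(t=3) -> return 2  (same call as traced above)
  -> return 5
  g(t=4) -> return 3  (same call as traced above)
-> return 8

cnt is incremented once per call, so count the calls in each subtree. Let C(t) = number of calls made by g(t).
C(0) = C(1) = 1 (base case, no recursion); C(t) = 1 + C(t - 1) + C(t - 2) otherwise.
C(2) = 1 + C(1) + C(0) = 1 + 1 + 1 = 3
C(3) = 1 + C(2) + C(1) = 1 + 3 + 1 = 5
C(4) = 1 + C(3) + C(2) = 1 + 5 + 3 = 9
C(5) = 1 + C(4) + C(3) = 1 + 9 + 5 = 15
C(6) = 1 + C(5) + C(4) = 1 + 15 + 9 = 25
cnt = C(6) = 25

Final answer: 25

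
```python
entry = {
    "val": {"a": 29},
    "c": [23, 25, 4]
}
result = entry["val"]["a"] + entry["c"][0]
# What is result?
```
Trace:
  entry={'val': {'a': 29}, 'c': [23, 25, 4]}
  entry={'val': {'a': 29}, 'c': [23, 25, 4]}, result=52

Final answer: 52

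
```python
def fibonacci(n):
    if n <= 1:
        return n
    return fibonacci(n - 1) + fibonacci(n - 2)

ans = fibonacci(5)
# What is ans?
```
Call trace (a repeated sub-call is expanded the first time; later identical calls just restate its return value):
fibonacci(n=5)
  fibonacci(n=4)
    fibonacci(n=3)
      fibonacci(n=2)
        fibonacci(n=1)
        -> return 1
        fibonacci(n=0)
        -> return 0
      -> return 1
      fibonacci(n=1)
      -> return 1
    -> return 2
    fibonacci(n=2) -> return 1  (same call as traced above)
  -> return 3
  fibonacci(n=3) -> return 2  (same call as traced above)
-> return 5

Final answer: 5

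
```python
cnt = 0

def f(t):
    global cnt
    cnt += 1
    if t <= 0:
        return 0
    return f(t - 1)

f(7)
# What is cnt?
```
Call trace:
f(t=7)
  f(t=6)
    f(t=5)
      f(t=4)
        f(t=3)
          f(t=2)
            f(t=1)
              f(t=0)
              -> return 0
            -> return 0
          -> return 0
        -> return 0
      -> return 0
    -> return 0
  -> return 0
-> return 0

cnt is incremented once per call. f is entered once for each t = 7, 6, 5, 4, 3, 2, 1, 0 (the t <= 0 call returns without recursing), i.e. 7 + 1 calls.
cnt = 8

Final answer: 8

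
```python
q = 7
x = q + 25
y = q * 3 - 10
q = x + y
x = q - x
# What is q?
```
Trace:
  q=7
  q=7, x=32
  q=7, x=32, y=11
  q=43, x=32, y=11
  q=43, x=11, y=11

Final answer: 43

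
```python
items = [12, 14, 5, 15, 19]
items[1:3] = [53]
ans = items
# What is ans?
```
Trace:
  items=[12, 14, 5, 15, 19]
  items=[12, 53, 15, 19]
  items=[12, 53, 15, 19], ans=[12, 53, 15, 19]

Final answer: [12, 53, 15, 19]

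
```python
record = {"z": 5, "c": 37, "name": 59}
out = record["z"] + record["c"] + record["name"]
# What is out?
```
Trace:
  record={'z': 5, 'c': 37, 'name': 59}
  record={'z': 5, 'c': 37, 'name': 59}, out=101

Final answer: 101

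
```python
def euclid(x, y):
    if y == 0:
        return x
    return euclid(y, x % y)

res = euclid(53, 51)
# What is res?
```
Call trace:
euclid(x=53, y=51)
  euclid(x=51, y=2)
    euclid(x=2, y=1)
      euclid(x=1, y=0)
      -> return 1
    -> return 1
  -> return 1
-> return 1

Final answer: 1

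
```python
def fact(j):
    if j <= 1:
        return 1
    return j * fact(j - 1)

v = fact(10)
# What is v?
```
Call trace:
fact(j=10)
  fact(j=9)
    fact(j=8)
      fact(j=7)
        fact(j=6)
          fact(j=5)
            fact(j=4)
              fact(j=3)
                fact(j=2)
                  fact(j=1)
                  -> return 1
                -> return 2
              -> return 6
            -> return 24
          -> return 120
        -> return 720
      -> return 5040
    -> return 40320
  -> return 362880
-> return 3628800

Final answer: 3628800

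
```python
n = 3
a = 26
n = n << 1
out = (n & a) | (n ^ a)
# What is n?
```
Trace:
  n=3
  n=3, a=26
  n=6, a=26
  n=6, a=26, out=30

Final answer: 6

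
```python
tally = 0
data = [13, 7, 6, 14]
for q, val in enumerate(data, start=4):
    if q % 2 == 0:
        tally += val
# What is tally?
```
Trace:
  tally=0
  tally=13, q=4, val=13
  tally=13, q=5, val=7
  tally=19, q=6, val=6
  tally=19, q=7, val=14

Final answer: 19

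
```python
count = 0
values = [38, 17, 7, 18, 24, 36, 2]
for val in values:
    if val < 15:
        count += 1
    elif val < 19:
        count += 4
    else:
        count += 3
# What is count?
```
Trace:
  count=0
  count=3, val=38
  count=7, val=17
  count=8, val=7
  count=12, val=18
  count=15, val=24
  count=18, val=36
  count=19, val=2

Final answer: 19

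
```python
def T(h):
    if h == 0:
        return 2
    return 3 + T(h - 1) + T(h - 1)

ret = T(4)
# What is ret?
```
Call trace (a repeated sub-call is expanded the first time; later identical calls just restate its return value):
T(h=4)
  T(h=3)
    T(h=2)
      T(h=1)
        T(h=0)
        -> return 2
        T(h=0)
        -> return 2
      -> return 7
      T(h=1) -> return 7  (same call as traced above)
    -> return 17
    T(h=2) -> return 17  (same call as traced above)
  -> return 37
  T(h=3) -> return 37  (same call as traced above)
-> return 77

Final answer: 77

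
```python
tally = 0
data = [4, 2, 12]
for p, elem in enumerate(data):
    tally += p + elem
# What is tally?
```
Trace:
  tally=0
  tally=4, p=0, elem=4
  tally=7, p=1, elem=2
  tally=21, p=2, elem=12

Final answer: 21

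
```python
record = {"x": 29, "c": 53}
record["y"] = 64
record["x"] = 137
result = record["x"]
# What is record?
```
Trace:
  record={'x': 29, 'c': 53}
  record={'x': 29, 'c': 53, 'y': 64}
  record={'x': 137, 'c': 53, 'y': 64}
  record={'x': 137, 'c': 53, 'y': 64}, result=137

Final answer: {'x': 137, 'c': 53, 'y': 64}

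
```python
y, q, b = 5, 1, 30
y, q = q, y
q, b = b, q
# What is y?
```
Trace:
  y=5, q=1, b=30
  y=1, q=5, b=30
  y=1, q=30, b=5

Final answer: 1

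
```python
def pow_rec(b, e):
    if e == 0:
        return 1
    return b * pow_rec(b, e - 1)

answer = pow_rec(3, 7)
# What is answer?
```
Call trace:
pow_rec(b=3, e=7)
  pow_rec(b=3, e=6)
    pow_rec(b=3, e=5)
      pow_rec(b=3, e=4)
        pow_rec(b=3, e=3)
          pow_rec(b=3, e=2)
            pow_rec(b=3, e=1)
              pow_rec(b=3, e=0)
              -> return 1
            -> return 3
          -> return 9
        -> return 27
      -> return 81
    -> return 243
  -> return 729
-> return 2187

Final answer: 2187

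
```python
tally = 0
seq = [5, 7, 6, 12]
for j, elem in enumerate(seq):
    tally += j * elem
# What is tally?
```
Trace:
  tally=0
  tally=0, j=0, elem=5
  tally=7, j=1, elem=7
  tally=19, j=2, elem=6
  tally=55, j=3, elem=12

Final answer: 55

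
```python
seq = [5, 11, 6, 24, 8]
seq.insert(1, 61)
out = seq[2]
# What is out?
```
Trace:
  seq=[5, 11, 6, 24, 8]
  seq=[5, 61, 11, 6, 24, 8]
  seq=[5, 61, 11, 6, 24, 8], out=11

Final answer: 11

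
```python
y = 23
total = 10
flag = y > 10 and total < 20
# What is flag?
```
Trace:
  y=23
  y=23, total=10
  y=23, total=10, flag=True

Final answer: True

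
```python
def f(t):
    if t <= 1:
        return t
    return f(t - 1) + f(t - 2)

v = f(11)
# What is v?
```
Call trace (a repeated sub-call is expanded the first time; later identical calls just restate its return value):
f(t=11)
  f(t=10)
    f(t=9)
      f(t=8)
        f(t=7)
          f(t=6)
            f(t=5)
              f(t=4)
                f(t=3)
                  f(t=2)
                    f(t=1)
                    -> return 1
                    f(t=0)
                    -> return 0
                  -> return 1
                  f(t=1)
                  -> return 1
                -> return 2
                f(t=2) -> return 1  (same call as traced above)
              -> return 3
              f(t=3) -> return 2  (same call as traced above)
            -> return 5
            f(t=4) -> return 3  (same call as traced above)
          -> return 8
          f(t=5) -> return 5  (same call as traced above)
        -> return 13
        f(t=6) -> return 8  (same call as traced above)
      -> return 21
      f(t=7) -> return 13  (same call as traced above)
    -> return 34
    f(t=8) -> return 21  (same call as traced above)
  -> return 55
  f(t=9) -> return 34  (same call as traced above)
-> return 89

Final answer: 89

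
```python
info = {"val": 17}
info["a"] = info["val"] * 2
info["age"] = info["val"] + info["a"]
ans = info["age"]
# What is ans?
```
Trace:
  info={'val': 17}
  info={'val': 17, 'a': 34}
  info={'val': 17, 'a': 34, 'age': 51}
  info={'val': 17, 'a': 34, 'age': 51}, ans=51

Final answer: 51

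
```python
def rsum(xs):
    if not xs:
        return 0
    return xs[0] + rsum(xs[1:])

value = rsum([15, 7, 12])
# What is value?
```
Call trace:
rsum(xs=[15, 7, 12])
  rsum(xs=[7, 12])
    rsum(xs=[12])
      rsum(xs=[])
      -> return 0
    -> return 12
  -> return 19
-> return 34

Final answer: 34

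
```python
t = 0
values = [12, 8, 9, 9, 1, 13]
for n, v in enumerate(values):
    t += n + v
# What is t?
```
Trace:
  t=0
  t=12, n=0, v=12
  t=21, n=1, v=8
  t=32, n=2, v=9
  t=44, n=3, v=9
  t=49, n=4, v=1
  t=67, n=5, v=13

Final answer: 67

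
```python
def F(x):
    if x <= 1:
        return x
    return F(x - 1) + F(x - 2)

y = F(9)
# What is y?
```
Call trace (a repeated sub-call is expanded the first time; later identical calls just restate its return value):
F(x=9)
  F(x=8)
    F(x=7)
      F(x=6)
        F(x=5)
          F(x=4)
            F(x=3)
              F(x=2)
                F(x=1)
                -> return 1
                F(x=0)
                -> return 0
              -> return 1
              F(x=1)
              -> return 1
            -> return 2
            F(x=2) -> return 1  (same call as traced above)
          -> return 3
          F(x=3) -> return 2  (same call as traced above)
        -> return 5
        F(x=4) -> return 3  (same call as traced above)
      -> return 8
      F(x=5) -> return 5  (same call as traced above)
    -> return 13
    F(x=6) -> return 8  (same call as traced above)
  -> return 21
  F(x=7) -> return 13  (same call as traced above)
-> return 34

Final answer: 34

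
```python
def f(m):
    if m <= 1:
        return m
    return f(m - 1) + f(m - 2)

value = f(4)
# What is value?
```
Call trace (a repeated sub-call is expanded the first time; later identical calls just restate its return value):
f(m=4)
  f(m=3)
    f(m=2)
      f(m=1)
      -> return 1
      f(m=0)
      -> return 0
    -> return 1
    f(m=1)
    -> return 1
  -> return 2
  f(m=2) -> return 1  (same call as traced above)
-> return 3

Final answer: 3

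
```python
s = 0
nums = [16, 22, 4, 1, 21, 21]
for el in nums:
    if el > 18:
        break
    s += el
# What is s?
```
Trace:
  s=0
  s=16, el=16
  s=16, el=22

Final answer: 16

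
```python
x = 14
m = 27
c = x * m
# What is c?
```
Trace:
  x=14
  x=14, m=27
  x=14, m=27, c=378

Final answer: 378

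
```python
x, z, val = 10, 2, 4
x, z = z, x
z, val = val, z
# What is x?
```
Trace:
  x=10, z=2, val=4
  x=2, z=10, val=4
  x=2, z=4, val=10

Final answer: 2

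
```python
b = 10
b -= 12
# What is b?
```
Trace:
  b=10
  b=-2

Final answer: -2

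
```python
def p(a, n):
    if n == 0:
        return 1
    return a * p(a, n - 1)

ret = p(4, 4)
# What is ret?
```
Call trace:
p(a=4, n=4)
  p(a=4, n=3)
    p(a=4, n=2)
      p(a=4, n=1)
        p(a=4, n=0)
        -> return 1
      -> return 4
    -> return 16
  -> return 64
-> return 256

Final answer: 256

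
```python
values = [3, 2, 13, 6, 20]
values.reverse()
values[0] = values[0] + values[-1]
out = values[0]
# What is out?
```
Trace:
  values=[3, 2, 13, 6, 20]
  values=[20, 6, 13, 2, 3]
  values=[23, 6, 13, 2, 3]
  values=[23, 6, 13, 2, 3], out=23

Final answer: 23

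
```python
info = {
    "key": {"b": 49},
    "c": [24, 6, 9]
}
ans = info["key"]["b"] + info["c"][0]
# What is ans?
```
Trace:
  info={'key': {'b': 49}, 'c': [24, 6, 9]}
  info={'key': {'b': 49}, 'c': [24, 6, 9]}, ans=73

Final answer: 73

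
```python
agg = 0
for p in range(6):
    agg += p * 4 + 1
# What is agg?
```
Trace:
  agg=0
  agg=1, p=0
  agg=6, p=1
  agg=15, p=2
  agg=28, p=3
  agg=45, p=4
  agg=66, p=5

Final answer: 66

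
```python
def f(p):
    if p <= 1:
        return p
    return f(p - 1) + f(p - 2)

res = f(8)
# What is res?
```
Call trace (a repeated sub-call is expanded the first time; later identical calls just restate its return value):
f(p=8)
  f(p=7)
    f(p=6)
      f(p=5)
        f(p=4)
          f(p=3)
            f(p=2)
              f(p=1)
              -> return 1
              f(p=0)
              -> return 0
            -> return 1
            f(p=1)
            -> return 1
          -> return 2
          f(p=2) -> return 1  (same call as traced above)
        -> return 3
        f(p=3) -> return 2  (same call as traced above)
      -> return 5
      f(p=4) -> return 3  (same call as traced above)
    -> return 8
    f(p=5) -> return 5  (same call as traced above)
  -> return 13
  f(p=6) -> return 8  (same call as traced above)
-> return 21

Final answer: 21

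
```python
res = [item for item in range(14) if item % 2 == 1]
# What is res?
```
Trace:
  item=0
  item=1
  item=2
  item=3
  item=4
  item=5
  item=6
  item=7
  item=8
  item=9
  item=10
  item=11
  item=12
  item=13
  res=[1, 3, 5, 7, 9, 11, 13]

Final answer: [1, 3, 5, 7, 9, 11, 13]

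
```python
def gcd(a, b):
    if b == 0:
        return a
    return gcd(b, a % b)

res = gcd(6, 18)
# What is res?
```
Call trace:
gcd(a=6, b=18)
  gcd(a=18, b=6)
    gcd(a=6, b=0)
    -> return 6
  -> return 6
-> return 6

Final answer: 6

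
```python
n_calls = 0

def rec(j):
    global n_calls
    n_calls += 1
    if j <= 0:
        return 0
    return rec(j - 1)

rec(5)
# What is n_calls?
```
Call trace:
rec(j=5)
  rec(j=4)
    rec(j=3)
      rec(j=2)
        rec(j=1)
          rec(j=0)
          -> return 0
        -> return 0
      -> return 0
    -> return 0
  -> return 0
-> return 0

n_calls is incremented once per call. rec is entered once for each j = 5, 4, 3, 2, 1, 0 (the j <= 0 call returns without recursing), i.e. 5 + 1 calls.
n_calls = 6

Final answer: 6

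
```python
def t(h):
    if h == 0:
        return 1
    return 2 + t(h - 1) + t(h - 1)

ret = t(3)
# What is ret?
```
Call trace (a repeated sub-call is expanded the first time; later identical calls just restate its return value):
t(h=3)
  t(h=2)
    t(h=1)
      t(h=0)
      -> return 1
      t(h=0)
      -> return 1
    -> return 4
    t(h=1) -> return 4  (same call as traced above)
  -> return 10
  t(h=2) -> return 10  (same call as traced above)
-> return 22

Final answer: 22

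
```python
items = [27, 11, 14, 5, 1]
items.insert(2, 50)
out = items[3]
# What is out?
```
Trace:
  items=[27, 11, 14, 5, 1]
  items=[27, 11, 50, 14, 5, 1]
  items=[27, 11, 50, 14, 5, 1], out=14

Final answer: 14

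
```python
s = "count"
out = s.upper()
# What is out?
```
Trace:
  s='count'
  s='count', out='COUNT'

Final answer: 'COUNT'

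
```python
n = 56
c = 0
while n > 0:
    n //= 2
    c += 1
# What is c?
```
Trace:
  n=56
  n=56, c=0
  n=28, c=1
  n=14, c=2
  n=7, c=3
  n=3, c=4
  n=1, c=5
  n=0, c=6

Final answer: 6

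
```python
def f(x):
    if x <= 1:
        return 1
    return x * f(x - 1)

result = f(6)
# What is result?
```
Call trace:
f(x=6)
  f(x=5)
    f(x=4)
      f(x=3)
        f(x=2)
          f(x=1)
          -> return 1
        -> return 2
      -> return 6
    -> return 24
  -> return 120
-> return 720

Final answer: 720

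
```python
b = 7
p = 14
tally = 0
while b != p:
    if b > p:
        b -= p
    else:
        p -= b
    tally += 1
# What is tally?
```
Trace:
  b=7
  b=7, p=14
  b=7, p=14, tally=0
  b=7, p=7, tally=1

Final answer: 1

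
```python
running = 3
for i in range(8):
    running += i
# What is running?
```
Trace:
  running=3
  running=3, i=0
  running=4, i=1
  running=6, i=2
  running=9, i=3
  running=13, i=4
  running=18, i=5
  running=24, i=6
  running=31, i=7

Final answer: 31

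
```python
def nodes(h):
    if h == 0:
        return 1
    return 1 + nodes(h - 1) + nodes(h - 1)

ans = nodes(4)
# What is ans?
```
Call trace (a repeated sub-call is expanded the first time; later identical calls just restate its return value):
nodes(h=4)
  nodes(h=3)
    nodes(h=2)
      nodes(h=1)
        nodes(h=0)
        -> return 1
        nodes(h=0)
        -> return 1
      -> return 3
      nodes(h=1) -> return 3  (same call as traced above)
    -> return 7
    nodes(h=2) -> return 7  (same call as traced above)
  -> return 15
  nodes(h=3) -> return 15  (same call as traced above)
-> return 31

Final answer: 31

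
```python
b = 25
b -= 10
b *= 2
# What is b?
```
Trace:
  b=25
  b=15
  b=30

Final answer: 30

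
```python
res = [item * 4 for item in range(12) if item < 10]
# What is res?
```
Trace:
  item=0
  item=1
  item=2
  item=3
  item=4
  item=5
  item=6
  item=7
  item=8
  item=9
  item=10
  item=11
  res=[0, 4, 8, 12, 16, 20, 24, 28, 32, 36]

Final answer: [0, 4, 8, 12, 16, 20, 24, 28, 32, 36]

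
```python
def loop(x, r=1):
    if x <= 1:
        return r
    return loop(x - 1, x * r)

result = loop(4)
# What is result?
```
Call trace:
loop(x=4, r=1)
  loop(x=3, r=4)
    loop(x=2, r=12)
      loop(x=1, r=24)
      -> return 24
    -> return 24
  -> return 24
-> return 24

Final answer: 24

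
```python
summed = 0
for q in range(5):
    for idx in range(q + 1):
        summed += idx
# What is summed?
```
Trace:
  summed=0
  summed=0, q=0, idx=0
  summed=0, q=1, idx=0
  summed=1, q=1, idx=1
  summed=1, q=2, idx=0
  summed=2, q=2, idx=1
  summed=4, q=2, idx=2
  summed=4, q=3, idx=0
  summed=5, q=3, idx=1
  summed=7, q=3, idx=2
  summed=10, q=3, idx=3
  summed=10, q=4, idx=0
  summed=11, q=4, idx=1
  summed=13, q=4, idx=2
  summed=16, q=4, idx=3
  summed=20, q=4, idx=4

Final answer: 20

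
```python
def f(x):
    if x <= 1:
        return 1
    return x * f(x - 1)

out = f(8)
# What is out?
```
Call trace:
f(x=8)
  f(x=7)
    f(x=6)
      f(x=5)
        f(x=4)
          f(x=3)
            f(x=2)
              f(x=1)
              -> return 1
            -> return 2
          -> return 6
        -> return 24
      -> return 120
    -> return 720
  -> return 5040
-> return 40320

Final answer: 40320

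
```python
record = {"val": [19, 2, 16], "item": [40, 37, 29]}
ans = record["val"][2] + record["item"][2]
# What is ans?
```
Trace:
  record={'val': [19, 2, 16], 'item': [40, 37, 29]}
  record={'val': [19, 2, 16], 'item': [40, 37, 29]}, ans=45

Final answer: 45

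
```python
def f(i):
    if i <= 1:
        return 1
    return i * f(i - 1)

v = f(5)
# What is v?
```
Call trace:
f(i=5)
  f(i=4)
    f(i=3)
      f(i=2)
        f(i=1)
        -> return 1
      -> return 2
    -> return 6
  -> return 24
-> return 120

Final answer: 120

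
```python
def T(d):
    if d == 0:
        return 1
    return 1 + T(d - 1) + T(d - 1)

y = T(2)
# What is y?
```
Call trace (a repeated sub-call is expanded the first time; later identical calls just restate its return value):
T(d=2)
  T(d=1)
    T(d=0)
    -> return 1
    T(d=0)
    -> return 1
  -> return 3
  T(d=1) -> return 3  (same call as traced above)
-> return 7

Final answer: 7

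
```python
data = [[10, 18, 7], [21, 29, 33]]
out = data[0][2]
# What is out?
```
Trace:
  data=[[10, 18, 7], [21, 29, 33]]
  data=[[10, 18, 7], [21, 29, 33]], out=7

Final answer: 7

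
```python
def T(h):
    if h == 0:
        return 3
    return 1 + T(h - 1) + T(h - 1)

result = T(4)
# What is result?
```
Call trace (a repeated sub-call is expanded the first time; later identical calls just restate its return value):
T(h=4)
  T(h=3)
    T(h=2)
      T(h=1)
        T(h=0)
        -> return 3
        T(h=0)
        -> return 3
      -> return 7
      T(h=1) -> return 7  (same call as traced above)
    -> return 15
    T(h=2) -> return 15  (same call as traced above)
  -> return 31
  T(h=3) -> return 31  (same call as traced above)
-> return 63

Final answer: 63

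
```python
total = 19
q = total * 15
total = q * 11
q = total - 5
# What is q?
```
Trace:
  total=19
  total=19, q=285
  total=3135, q=285
  total=3135, q=3130

Final answer: 3130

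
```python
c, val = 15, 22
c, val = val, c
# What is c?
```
Trace:
  c=15, val=22
  c=22, val=15

Final answer: 22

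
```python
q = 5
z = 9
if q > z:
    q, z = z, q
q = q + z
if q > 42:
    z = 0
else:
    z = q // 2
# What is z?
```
Trace:
  q=5
  q=5, z=9
  q=5, z=9
  q=14, z=9
  q=14, z=7

Final answer: 7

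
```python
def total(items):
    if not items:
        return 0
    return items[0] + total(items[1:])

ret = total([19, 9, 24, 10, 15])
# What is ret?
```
Call trace:
total(items=[19, 9, 24, 10, 15])
  total(items=[9, 24, 10, 15])
    total(items=[24, 10, 15])
      total(items=[10, 15])
        total(items=[15])
          total(items=[])
          -> return 0
        -> return 15
      -> return 25
    -> return 49
  -> return 58
-> return 77

Final answer: 77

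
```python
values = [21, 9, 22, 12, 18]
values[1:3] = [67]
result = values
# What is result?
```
Trace:
  values=[21, 9, 22, 12, 18]
  values=[21, 67, 12, 18]
  values=[21, 67, 12, 18], result=[21, 67, 12, 18]

Final answer: [21, 67, 12, 18]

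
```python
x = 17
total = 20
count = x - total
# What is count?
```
Trace:
  x=17
  x=17, total=20
  x=17, total=20, count=-3

Final answer: -3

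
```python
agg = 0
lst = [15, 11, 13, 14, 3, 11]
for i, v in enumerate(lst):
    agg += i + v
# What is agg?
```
Trace:
  agg=0
  agg=15, i=0, v=15
  agg=27, i=1, v=11
  agg=42, i=2, v=13
  agg=59, i=3, v=14
  agg=66, i=4, v=3
  agg=82, i=5, v=11

Final answer: 82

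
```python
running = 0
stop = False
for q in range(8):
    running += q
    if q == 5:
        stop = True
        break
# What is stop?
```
Trace:
  running=0
  running=0, stop=False
  running=0, stop=False, q=0
  running=1, stop=False, q=1
  running=3, stop=False, q=2
  running=6, stop=False, q=3
  running=10, stop=False, q=4
  running=15, stop=True, q=5

Final answer: True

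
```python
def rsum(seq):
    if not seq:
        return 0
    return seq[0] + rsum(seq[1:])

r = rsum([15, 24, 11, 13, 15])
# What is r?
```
Call trace:
rsum(seq=[15, 24, 11, 13, 15])
  rsum(seq=[24, 11, 13, 15])
    rsum(seq=[11, 13, 15])
      rsum(seq=[13, 15])
        rsum(seq=[15])
          rsum(seq=[])
          -> return 0
        -> return 15
      -> return 28
    -> return 39
  -> return 63
-> return 78

Final answer: 78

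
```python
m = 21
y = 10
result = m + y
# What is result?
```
Trace:
  m=21
  m=21, y=10
  m=21, y=10, result=31

Final answer: 31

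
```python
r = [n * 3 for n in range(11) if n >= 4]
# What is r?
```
Trace:
  n=0
  n=1
  n=2
  n=3
  n=4
  n=5
  n=6
  n=7
  n=8
  n=9
  n=10
  r=[12, 15, 18, 21, 24, 27, 30]

Final answer: [12, 15, 18, 21, 24, 27, 30]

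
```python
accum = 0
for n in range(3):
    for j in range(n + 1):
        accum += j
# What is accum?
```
Trace:
  accum=0
  accum=0, n=0, j=0
  accum=0, n=1, j=0
  accum=1, n=1, j=1
  accum=1, n=2, j=0
  accum=2, n=2, j=1
  accum=4, n=2, j=2

Final answer: 4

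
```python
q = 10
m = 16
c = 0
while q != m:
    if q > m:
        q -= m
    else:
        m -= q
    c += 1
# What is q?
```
Trace:
  q=10
  q=10, m=16
  q=10, m=16, c=0
  q=10, m=6, c=1
  q=4, m=6, c=2
  q=4, m=2, c=3
  q=2, m=2, c=4

Final answer: 2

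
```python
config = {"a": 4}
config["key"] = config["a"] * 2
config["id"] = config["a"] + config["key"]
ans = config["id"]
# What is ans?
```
Trace:
  config={'a': 4}
  config={'a': 4, 'key': 8}
  config={'a': 4, 'key': 8, 'id': 12}
  config={'a': 4, 'key': 8, 'id': 12}, ans=12

Final answer: 12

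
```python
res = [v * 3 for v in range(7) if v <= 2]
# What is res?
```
Trace:
  v=0
  v=1
  v=2
  v=3
  v=4
  v=5
  v=6
  res=[0, 3, 6]

Final answer: [0, 3, 6]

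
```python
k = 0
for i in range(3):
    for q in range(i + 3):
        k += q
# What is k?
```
Trace:
  k=0
  k=0, i=0, q=0
  k=1, i=0, q=1
  k=3, i=0, q=2
  k=3, i=1, q=0
  k=4, i=1, q=1
  k=6, i=1, q=2
  k=9, i=1, q=3
  k=9, i=2, q=0
  k=10, i=2, q=1
  k=12, i=2, q=2
  k=15, i=2, q=3
  k=19, i=2, q=4

Final answer: 19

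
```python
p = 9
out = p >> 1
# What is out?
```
Trace:
  p=9
  p=9, out=4

Final answer: 4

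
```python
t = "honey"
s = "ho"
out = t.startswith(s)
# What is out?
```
Trace:
  t='honey'
  t='honey', s='ho'
  t='honey', s='ho', out=True

Final answer: True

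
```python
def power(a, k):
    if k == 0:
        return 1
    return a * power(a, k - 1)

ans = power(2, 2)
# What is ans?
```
Call trace:
power(a=2, k=2)
  power(a=2, k=1)
    power(a=2, k=0)
    -> return 1
  -> return 2
-> return 4

Final answer: 4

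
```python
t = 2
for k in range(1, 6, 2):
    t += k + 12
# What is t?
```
Trace:
  t=2
  t=15, k=1
  t=30, k=3
  t=47, k=5

Final answer: 47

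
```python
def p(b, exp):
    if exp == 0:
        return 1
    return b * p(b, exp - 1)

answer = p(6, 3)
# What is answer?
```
Call trace:
p(b=6, exp=3)
  p(b=6, exp=2)
    p(b=6, exp=1)
      p(b=6, exp=0)
      -> return 1
    -> return 6
  -> return 36
-> return 216

Final answer: 216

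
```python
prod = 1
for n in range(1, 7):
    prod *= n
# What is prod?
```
Trace:
  prod=1
  prod=1, n=1
  prod=2, n=2
  prod=6, n=3
  prod=24, n=4
  prod=120, n=5
  prod=720, n=6

Final answer: 720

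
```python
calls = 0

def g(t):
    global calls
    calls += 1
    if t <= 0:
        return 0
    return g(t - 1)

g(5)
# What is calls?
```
Call trace:
g(t=5)
  g(t=4)
    g(t=3)
      g(t=2)
        g(t=1)
          g(t=0)
          -> return 0
        -> return 0
      -> return 0
    -> return 0
  -> return 0
-> return 0

calls is incremented once per call. g is entered once for each t = 5, 4, 3, 2, 1, 0 (the t <= 0 call returns without recursing), i.e. 5 + 1 calls.
calls = 6

Final answer: 6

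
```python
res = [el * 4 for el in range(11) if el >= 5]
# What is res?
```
Trace:
  el=0
  el=1
  el=2
  el=3
  el=4
  el=5
  el=6
  el=7
  el=8
  el=9
  el=10
  res=[20, 24, 28, 32, 36, 40]

Final answer: [20, 24, 28, 32, 36, 40]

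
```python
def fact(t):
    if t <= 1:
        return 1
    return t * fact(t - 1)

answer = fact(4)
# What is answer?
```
Call trace:
fact(t=4)
  fact(t=3)
    fact(t=2)
      fact(t=1)
      -> return 1
    -> return 2
  -> return 6
-> return 24

Final answer: 24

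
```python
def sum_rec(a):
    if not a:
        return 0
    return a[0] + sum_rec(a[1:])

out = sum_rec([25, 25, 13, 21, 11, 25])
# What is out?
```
Call trace:
sum_rec(a=[25, 25, 13, 21, 11, 25])
  sum_rec(a=[25, 13, 21, 11, 25])
    sum_rec(a=[13, 21, 11, 25])
      sum_rec(a=[21, 11, 25])
        sum_rec(a=[11, 25])
          sum_rec(a=[25])
            sum_rec(a=[])
            -> return 0
          -> return 25
        -> return 36
      -> return 57
    -> return 70
  -> return 95
-> return 120

Final answer: 120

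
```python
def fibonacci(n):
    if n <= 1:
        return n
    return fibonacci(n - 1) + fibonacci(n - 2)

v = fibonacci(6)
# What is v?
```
Call trace (a repeated sub-call is expanded the first time; later identical calls just restate its return value):
fibonacci(n=6)
  fibonacci(n=5)
    fibonacci(n=4)
      fibonacci(n=3)
        fibonacci(n=2)
          fibonacci(n=1)
          -> return 1
          fibonacci(n=0)
          -> return 0
        -> return 1
        fibonacci(n=1)
        -> return 1
      -> return 2
      fibonacci(n=2) -> return 1  (same call as traced above)
    -> return 3
    fibonacci(n=3) -> return 2  (same call as traced above)
  -> return 5
  fibonacci(n=4) -> return 3  (same call as traced above)
-> return 8

Final answer: 8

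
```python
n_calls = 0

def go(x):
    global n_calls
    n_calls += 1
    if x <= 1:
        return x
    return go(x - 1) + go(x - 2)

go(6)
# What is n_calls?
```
Call trace (a repeated sub-call is expanded the first time; later identical calls just restate its return value):
go(x=6)
  go(x=5)
    go(x=4)
      go(x=3)
        go(x=2)
          go(x=1)
          -> return 1
          go(x=0)
          -> return 0
        -> return 1
        go(x=1)
        -> return 1
      -> return 2
      go(x=2) -> return 1  (same call as traced above)
    -> return 3
    go(x=3) -> return 2  (same call as traced above)
  -> return 5
  go(x=4) -> return 3  (same call as traced above)
-> return 8

n_calls is incremented once per call, so count the calls in each subtree. Let C(x) = number of calls made by go(x).
C(0) = C(1) = 1 (base case, no recursion); C(x) = 1 + C(x - 1) + C(x - 2) otherwise.
C(2) = 1 + C(1) + C(0) = 1 + 1 + 1 = 3
C(3) = 1 + C(2) + C(1) = 1 + 3 + 1 = 5
C(4) = 1 + C(3) + C(2) = 1 + 5 + 3 = 9
C(5) = 1 + C(4) + C(3) = 1 + 9 + 5 = 15
C(6) = 1 + C(5) + C(4) = 1 + 15 + 9 = 25
n_calls = C(6) = 25

Final answer: 25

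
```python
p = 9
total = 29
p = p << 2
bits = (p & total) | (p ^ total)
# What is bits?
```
Trace:
  p=9
  p=9, total=29
  p=36, total=29
  p=36, total=29, bits=61

Final answer: 61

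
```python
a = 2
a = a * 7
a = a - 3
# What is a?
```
Trace:
  a=2
  a=14
  a=11

Final answer: 11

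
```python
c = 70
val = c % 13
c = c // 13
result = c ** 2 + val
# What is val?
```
Trace:
  c=70
  c=70, val=5
  c=5, val=5
  c=5, val=5, result=30

Final answer: 5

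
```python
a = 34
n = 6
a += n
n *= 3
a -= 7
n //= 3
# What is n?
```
Trace:
  a=34
  a=34, n=6
  a=40, n=6
  a=40, n=18
  a=33, n=18
  a=33, n=6

Final answer: 6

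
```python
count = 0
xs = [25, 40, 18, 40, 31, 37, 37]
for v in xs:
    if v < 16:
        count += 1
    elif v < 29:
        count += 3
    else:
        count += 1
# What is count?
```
Trace:
  count=0
  count=3, v=25
  count=4, v=40
  count=7, v=18
  count=8, v=40
  count=9, v=31
  count=10, v=37
  count=11, v=37

Final answer: 11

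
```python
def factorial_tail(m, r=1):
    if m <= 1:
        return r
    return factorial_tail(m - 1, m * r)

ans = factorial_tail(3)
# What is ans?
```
Call trace:
factorial_tail(m=3, r=1)
  factorial_tail(m=2, r=3)
    factorial_tail(m=1, r=6)
    -> return 6
  -> return 6
-> return 6

Final answer: 6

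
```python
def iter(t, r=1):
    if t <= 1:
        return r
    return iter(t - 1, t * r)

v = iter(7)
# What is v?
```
Call trace:
iter(t=7, r=1)
  iter(t=6, r=7)
    iter(t=5, r=42)
      iter(t=4, r=210)
        iter(t=3, r=840)
          iter(t=2, r=2520)
            iter(t=1, r=5040)
            -> return 5040
          -> return 5040
        -> return 5040
      -> return 5040
    -> return 5040
  -> return 5040
-> return 5040

Final answer: 5040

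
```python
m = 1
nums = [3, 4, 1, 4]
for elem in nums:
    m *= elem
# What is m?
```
Trace:
  m=1
  m=3, elem=3
  m=12, elem=4
  m=12, elem=1
  m=48, elem=4

Final answer: 48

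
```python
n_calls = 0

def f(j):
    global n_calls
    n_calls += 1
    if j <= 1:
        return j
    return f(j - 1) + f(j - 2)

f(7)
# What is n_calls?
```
Call trace (a repeated sub-call is expanded the first time; later identical calls just restate its return value):
f(j=7)
  f(j=6)
    f(j=5)
      f(j=4)
        f(j=3)
          f(j=2)
            f(j=1)
            -> return 1
            f(j=0)
            -> return 0
          -> return 1
          f(j=1)
          -> return 1
        -> return 2
        f(j=2) -> return 1  (same call as traced above)
      -> return 3
      f(j=3) -> return 2  (same call as traced above)
    -> return 5
    f(j=4) -> return 3  (same call as traced above)
  -> return 8
  f(j=5) -> return 5  (same call as traced above)
-> return 13

n_calls is incremented once per call, so count the calls in each subtree. Let C(j) = number of calls made by f(j).
C(0) = C(1) = 1 (base case, no recursion); C(j) = 1 + C(j - 1) + C(j - 2) otherwise.
C(2) = 1 + C(1) + C(0) = 1 + 1 + 1 = 3
C(3) = 1 + C(2) + C(1) = 1 + 3 + 1 = 5
C(4) = 1 + C(3) + C(2) = 1 + 5 + 3 = 9
C(5) = 1 + C(4) + C(3) = 1 + 9 + 5 = 15
C(6) = 1 + C(5) + C(4) = 1 + 15 + 9 = 25
C(7) = 1 + C(6) + C(5) = 1 + 25 + 15 = 41
n_calls = C(7) = 41

Final answer: 41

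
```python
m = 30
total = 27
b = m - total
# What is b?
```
Trace:
  m=30
  m=30, total=27
  m=30, total=27, b=3

Final answer: 3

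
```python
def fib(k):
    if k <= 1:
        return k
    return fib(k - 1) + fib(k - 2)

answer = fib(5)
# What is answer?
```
Call trace (a repeated sub-call is expanded the first time; later identical calls just restate its return value):
fib(k=5)
  fib(k=4)
    fib(k=3)
      fib(k=2)
        fib(k=1)
        -> return 1
        fib(k=0)
        -> return 0
      -> return 1
      fib(k=1)
      -> return 1
    -> return 2
    fib(k=2) -> return 1  (same call as traced above)
  -> return 3
  fib(k=3) -> return 2  (same call as traced above)
-> return 5

Final answer: 5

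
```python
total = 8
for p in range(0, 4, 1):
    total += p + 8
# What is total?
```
Trace:
  total=8
  total=16, p=0
  total=25, p=1
  total=35, p=2
  total=46, p=3

Final answer: 46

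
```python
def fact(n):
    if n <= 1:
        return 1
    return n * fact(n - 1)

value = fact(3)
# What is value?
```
Call trace:
fact(n=3)
  fact(n=2)
    fact(n=1)
    -> return 1
  -> return 2
-> return 6

Final answer: 6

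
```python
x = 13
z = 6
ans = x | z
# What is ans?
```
Trace:
  x=13
  x=13, z=6
  x=13, z=6, ans=15

Final answer: 15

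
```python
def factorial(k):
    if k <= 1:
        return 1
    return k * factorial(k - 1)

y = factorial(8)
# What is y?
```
Call trace:
factorial(k=8)
  factorial(k=7)
    factorial(k=6)
      factorial(k=5)
        factorial(k=4)
          factorial(k=3)
            factorial(k=2)
              factorial(k=1)
              -> return 1
            -> return 2
          -> return 6
        -> return 24
      -> return 120
    -> return 720
  -> return 5040
-> return 40320

Final answer: 40320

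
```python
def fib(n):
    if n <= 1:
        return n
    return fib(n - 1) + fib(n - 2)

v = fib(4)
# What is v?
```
Call trace (a repeated sub-call is expanded the first time; later identical calls just restate its return value):
fib(n=4)
  fib(n=3)
    fib(n=2)
      fib(n=1)
      -> return 1
      fib(n=0)
      -> return 0
    -> return 1
    fib(n=1)
    -> return 1
  -> return 2
  fib(n=2) -> return 1  (same call as traced above)
-> return 3

Final answer: 3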